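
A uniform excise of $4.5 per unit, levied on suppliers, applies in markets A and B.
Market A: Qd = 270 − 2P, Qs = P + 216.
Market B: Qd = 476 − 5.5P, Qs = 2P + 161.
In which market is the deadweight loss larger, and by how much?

Market B, by $8.1.

Market A: pre-tax P* = $18, Q* = 234; post-tax Q = 231; deadweight loss = $6.75.
Market B: pre-tax P* = $42, Q* = 245; post-tax Q = 238.4; deadweight loss = $14.85.
Difference: $6.75 vs $14.85 → market B is larger by $8.1.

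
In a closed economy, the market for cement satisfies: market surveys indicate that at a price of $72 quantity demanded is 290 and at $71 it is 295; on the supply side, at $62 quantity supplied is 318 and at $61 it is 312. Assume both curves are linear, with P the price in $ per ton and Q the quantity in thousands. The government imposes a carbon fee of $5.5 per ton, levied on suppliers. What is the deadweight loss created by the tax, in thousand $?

Demand slope: (295 − 290)/(71 − 72) = -5, so Qd = 650 − 5P.
Supply slope: (312 − 318)/(61 − 62) = 6, so Qs = 6P − 54.
Before the tax: set 650 − 5P = 6P − 54 → P* = $64, Q* = 330.
With the tax collected from suppliers, supply shifts: Qs = 6(P − 5.5) − 54.
New equilibrium: buyers pay $67, suppliers receive $61.5, Q = 315. (Wedge: Pb − Ps = 5.5.)
Quantity falls by |ΔQ| = |330 − 315| = 15.
DWL = ½ · t · |ΔQ| = ½ · 5.5 · 15 = $41.25.

Deadweight loss = $41.25 thousand.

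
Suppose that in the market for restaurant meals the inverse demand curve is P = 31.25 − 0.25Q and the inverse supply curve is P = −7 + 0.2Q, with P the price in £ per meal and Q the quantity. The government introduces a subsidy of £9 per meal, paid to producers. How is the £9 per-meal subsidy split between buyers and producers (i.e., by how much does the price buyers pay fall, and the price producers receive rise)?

Buyers gain £5 per meal; producers gain £4 per meal.

Inverting to Q(P) form: Qd = 125 − 4P; Qs = 5P + 35.
Without the subsidy, 125 − 4P = 5P + 35 gives 9P = 90, so P* = £10 and Q* = 85.
With a per-unit subsidy paid to producers, each receives P + 9 per unit sold, so supply becomes Qs = 5(P + 9) + 35.
New equilibrium: buyers pay £5, producers receive £14, Q = 105. (Wedge: Pb − Ps = −9.)
Gain to buyers: £5; to producers: £4. (They sum to £9.)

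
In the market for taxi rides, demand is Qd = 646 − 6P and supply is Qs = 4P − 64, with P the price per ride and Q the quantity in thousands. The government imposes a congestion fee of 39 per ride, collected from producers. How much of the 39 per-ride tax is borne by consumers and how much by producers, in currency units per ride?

Before the tax: set 646 − 6P = 4P − 64 → P* = 71, Q* = 220.
With the tax collected from producers, supply shifts: Qs = 4(P − 39) − 64.
Solving gives Q = 126.4 with consumers paying 86.6 and producers receiving 47.6 (the 39 wedge).
Burden on consumers: 15.6; on producers: 23.4. (They sum to 39.)
The less price-elastic side of the market bears the larger share of a per-unit tax.

Consumers bear 15.6 per ride; producers bear 23.4 per ride.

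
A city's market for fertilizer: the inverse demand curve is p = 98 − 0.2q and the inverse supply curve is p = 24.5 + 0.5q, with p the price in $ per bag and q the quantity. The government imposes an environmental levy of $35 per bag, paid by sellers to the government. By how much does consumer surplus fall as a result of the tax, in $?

Inverting to q(p) form: qd = 490 − 5p; qs = 2p − 49.
Before the tax: set 490 − 5p = 2p − 49 → p* = $77, q* = 105.
With the tax collected from sellers, supply shifts: qs = 2(p − 35) − 49.
Solving gives q = 55 with consumers paying $87 and sellers receiving $52 (the $35 wedge).
ΔCS is the trapezoid between Q = 55 and Q = 105 of height $10: ½ · (105 + 55) · 10 = $800.

Consumer surplus falls by $800.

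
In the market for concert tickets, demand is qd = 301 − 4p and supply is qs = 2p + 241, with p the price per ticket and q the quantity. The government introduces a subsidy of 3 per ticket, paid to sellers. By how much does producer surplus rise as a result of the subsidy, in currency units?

Before the subsidy: set 301 − 4p = 2p + 241 → p* = 10, q* = 261.
With a per-unit subsidy paid to sellers, each receives p + 3 per unit sold, so supply becomes qs = 2(p + 3) + 241.
New equilibrium: buyers pay 9, sellers receive 12, q = 265. (Wedge: pb − ps = −3.)
ΔPS is the trapezoid between Q = 265 and Q = 261 of height 2: ½ · (261 + 265) · 2 = 526.

Producer surplus rises by 526.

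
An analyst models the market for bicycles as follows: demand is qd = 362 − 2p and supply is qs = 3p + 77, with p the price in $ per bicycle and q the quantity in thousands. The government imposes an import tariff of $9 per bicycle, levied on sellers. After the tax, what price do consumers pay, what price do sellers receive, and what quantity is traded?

Consumers pay $62.4; sellers receive $53.4; quantity = 237.2.

Without the tax, 362 − 2p = 3p + 77 gives 5p = 285, so p* = $57 and q* = 248.
With the tax collected from sellers, supply shifts: qs = 3(p − 9) + 77.
Solving gives q = 237.2 with consumers paying $62.4 and sellers receiving $53.4 (the $9 wedge).
The less price-elastic side of the market bears the larger share of a per-unit tax.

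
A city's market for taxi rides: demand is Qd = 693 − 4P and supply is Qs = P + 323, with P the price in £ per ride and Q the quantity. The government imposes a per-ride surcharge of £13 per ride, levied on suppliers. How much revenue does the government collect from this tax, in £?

Without the tax, 693 − 4P = P + 323 gives 5P = 370, so P* = £74 and Q* = 397.
With the tax collected from suppliers, supply shifts: Qs = (P − 13) + 323.
Solving gives Q = 386.6 with consumers paying £76.6 and suppliers receiving £63.6 (the £13 wedge).
Revenue = t · Q = 13 · 386.6 = £5025.8.

Tax revenue = £5025.8.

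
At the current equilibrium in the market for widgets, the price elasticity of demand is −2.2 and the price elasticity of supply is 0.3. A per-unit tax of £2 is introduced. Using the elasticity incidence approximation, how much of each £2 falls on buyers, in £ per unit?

Buyers bear ≈ £0.24 per unit.

Incidence ratio: buyers' share ≈ εs / (εs + |εd|) = 0.3 / (0.3 + 2.2) = 0.12.
So buyers bear ≈ 0.12 × £2 = £0.24; suppliers bear £1.76.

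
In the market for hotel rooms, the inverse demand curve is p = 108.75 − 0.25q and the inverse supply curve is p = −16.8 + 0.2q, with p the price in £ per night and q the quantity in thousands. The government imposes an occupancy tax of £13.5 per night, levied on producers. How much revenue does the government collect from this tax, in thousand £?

Inverting to q(p) form: qd = 435 − 4p; qs = 5p + 84.
Before the tax: set 435 − 4p = 5p + 84 → p* = £39, q* = 279.
With the tax collected from producers, supply shifts: qs = 5(p − 13.5) + 84.
Solving gives q = 249 with consumers paying £46.5 and producers receiving £33 (the £13.5 wedge).
Revenue = t · Q = 13.5 · 249 = £3361.5.

Tax revenue = £3361.5 thousand.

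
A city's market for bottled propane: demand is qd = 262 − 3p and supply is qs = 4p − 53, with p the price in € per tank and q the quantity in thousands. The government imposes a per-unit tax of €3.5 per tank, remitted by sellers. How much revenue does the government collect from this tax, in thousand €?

Before the tax: set 262 − 3p = 4p − 53 → p* = €45, q* = 127.
With the tax collected from sellers, supply shifts: qs = 4(p − 3.5) − 53.
New equilibrium: buyers pay €47, sellers receive €43.5, q = 121. (Wedge: pb − ps = 3.5.)
Revenue = t · Q = 3.5 · 121 = €423.5.

Tax revenue = €423.5 thousand.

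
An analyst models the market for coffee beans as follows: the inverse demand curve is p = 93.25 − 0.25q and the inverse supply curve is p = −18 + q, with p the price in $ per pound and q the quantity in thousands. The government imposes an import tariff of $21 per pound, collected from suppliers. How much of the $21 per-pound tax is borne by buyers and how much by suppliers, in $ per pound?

Inverting to q(p) form: qd = 373 − 4p; qs = p + 18.
Before the tax: set 373 − 4p = p + 18 → p* = $71, q* = 89.
With the tax collected from suppliers, supply shifts: qs = (p − 21) + 18.
New equilibrium: buyers pay $75.2, suppliers receive $54.2, q = 72.2. (Wedge: pb − ps = 21.)
Burden on buyers: $4.2; on suppliers: $16.8. (They sum to $21.)
The less price-elastic side of the market bears the larger share of a per-unit tax.

Buyers bear $4.2 per pound; suppliers bear $16.8 per pound.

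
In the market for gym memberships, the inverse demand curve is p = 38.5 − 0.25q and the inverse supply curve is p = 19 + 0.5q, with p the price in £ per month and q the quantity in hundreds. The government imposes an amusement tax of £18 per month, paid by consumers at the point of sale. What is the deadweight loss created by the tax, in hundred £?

Deadweight loss = £216 hundred.

Rewrite in direct form: qd = 154 − 4p and qs = 2p − 38.
Before the tax: set 154 − 4p = 2p − 38 → p* = £32, q* = 26.
With the tax collected from consumers, demand (in seller-price terms) shifts: qd = 154 − 4(p + 18).
Solving gives q = 2 with consumers paying £38 and suppliers receiving £20 (the £18 wedge).
Quantity falls by |ΔQ| = |26 − 2| = 24.
DWL = ½ · t · |ΔQ| = ½ · 18 · 24 = £216.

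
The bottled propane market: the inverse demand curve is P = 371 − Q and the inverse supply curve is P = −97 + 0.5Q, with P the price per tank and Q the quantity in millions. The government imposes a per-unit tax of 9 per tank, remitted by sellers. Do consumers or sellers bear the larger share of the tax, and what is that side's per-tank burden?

Rewrite in direct form: Qd = 371 − P and Qs = 2P + 194.
Without the tax, 371 − P = 2P + 194 gives 3P = 177, so P* = 59 and Q* = 312.
With the tax collected from sellers, supply shifts: Qs = 2(P − 9) + 194.
Solving gives Q = 306 with consumers paying 65 and sellers receiving 56 (the 9 wedge).
Per-tank burden: consumers 6, sellers 3.
Consumers take the larger share because demand is less price-elastic here (demand slope 1 vs supply slope 2).

Consumers bear the larger share: 6 per tank.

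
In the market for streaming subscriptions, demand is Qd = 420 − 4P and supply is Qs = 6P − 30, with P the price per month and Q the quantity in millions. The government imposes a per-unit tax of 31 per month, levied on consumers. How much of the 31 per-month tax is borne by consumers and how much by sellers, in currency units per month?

Without the tax, 420 − 4P = 6P − 30 gives 10P = 450, so P* = 45 and Q* = 240.
With the tax collected from consumers, demand (in seller-price terms) shifts: Qd = 420 − 4(P + 31).
Solving gives Q = 165.6 with consumers paying 63.6 and sellers receiving 32.6 (the 31 wedge).
Burden on consumers: 18.6; on sellers: 12.4. (They sum to 31.)
The less price-elastic side of the market bears the larger share of a per-unit tax.

Consumers bear 18.6 per month; sellers bear 12.4 per month.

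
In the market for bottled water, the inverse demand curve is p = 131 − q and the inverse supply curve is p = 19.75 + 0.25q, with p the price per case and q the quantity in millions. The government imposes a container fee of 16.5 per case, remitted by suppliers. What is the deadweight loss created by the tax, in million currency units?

Rewrite in direct form: qd = 131 − p and qs = 4p − 79.
Without the tax, 131 − p = 4p − 79 gives 5p = 210, so p* = 42 and q* = 89.
With the tax collected from suppliers, supply shifts: qs = 4(p − 16.5) − 79.
Solving gives q = 75.8 with consumers paying 55.2 and suppliers receiving 38.7 (the 16.5 wedge).
Quantity falls by |ΔQ| = |89 − 75.8| = 13.2.
DWL = ½ · t · |ΔQ| = ½ · 16.5 · 13.2 = 108.9.

Deadweight loss = 108.9 million.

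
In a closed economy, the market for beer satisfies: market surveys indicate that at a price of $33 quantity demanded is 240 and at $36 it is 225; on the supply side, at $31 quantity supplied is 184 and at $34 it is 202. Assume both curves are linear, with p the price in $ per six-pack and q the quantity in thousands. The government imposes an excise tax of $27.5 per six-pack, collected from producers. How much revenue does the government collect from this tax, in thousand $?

Tax revenue = $3987.5 thousand.

Demand slope: (225 − 240)/(36 − 33) = -5, so qd = 405 − 5p.
Supply slope: (202 − 184)/(34 − 31) = 6, so qs = 6p − 2.
Without the tax, 405 − 5p = 6p − 2 gives 11p = 407, so p* = $37 and q* = 220.
With the tax collected from producers, supply shifts: qs = 6(p − 27.5) − 2.
Solving gives q = 145 with buyers paying $52 and producers receiving $24.5 (the $27.5 wedge).
Revenue = t · Q = 27.5 · 145 = $3987.5.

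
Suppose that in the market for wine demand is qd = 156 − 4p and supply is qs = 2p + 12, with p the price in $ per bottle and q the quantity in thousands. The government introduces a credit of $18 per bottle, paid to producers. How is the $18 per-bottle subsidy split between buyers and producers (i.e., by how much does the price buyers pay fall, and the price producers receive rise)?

Buyers gain $6 per bottle; producers gain $12 per bottle.

Before the subsidy: set 156 − 4p = 2p + 12 → p* = $24, q* = 60.
With a per-unit subsidy paid to producers, each receives p + 18 per unit sold, so supply becomes qs = 2(p + 18) + 12.
New equilibrium: buyers pay $18, producers receive $36, q = 84. (Wedge: pb − ps = −18.)
Gain to buyers: $6; to producers: $12. (They sum to $18.)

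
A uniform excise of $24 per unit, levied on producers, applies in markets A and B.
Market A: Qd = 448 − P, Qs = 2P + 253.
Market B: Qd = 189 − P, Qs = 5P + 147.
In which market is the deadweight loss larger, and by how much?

Market B, by $48.

Market A: pre-tax P* = $65, Q* = 383; post-tax Q = 367; deadweight loss = $192.
Market B: pre-tax P* = $7, Q* = 182; post-tax Q = 162; deadweight loss = $240.
Difference: $192 vs $240 → market B is larger by $48.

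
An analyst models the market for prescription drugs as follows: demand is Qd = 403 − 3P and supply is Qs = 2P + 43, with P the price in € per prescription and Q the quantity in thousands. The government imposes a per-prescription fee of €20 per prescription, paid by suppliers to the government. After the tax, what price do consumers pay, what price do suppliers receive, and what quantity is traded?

Consumers pay €80; suppliers receive €60; quantity = 163.

Before the tax: set 403 − 3P = 2P + 43 → P* = €72, Q* = 187.
With the tax collected from suppliers, supply shifts: Qs = 2(P − 20) + 43.
Solving gives Q = 163 with consumers paying €80 and suppliers receiving €60 (the €20 wedge).
The less price-elastic side of the market bears the larger share of a per-unit tax.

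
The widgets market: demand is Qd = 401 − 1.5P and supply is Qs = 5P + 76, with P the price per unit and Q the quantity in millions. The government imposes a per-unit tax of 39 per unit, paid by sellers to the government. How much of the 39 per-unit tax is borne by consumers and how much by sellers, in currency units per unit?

Consumers bear 30 per unit; sellers bear 9 per unit.

Without the tax, 401 − 1.5P = 5P + 76 gives 6.5P = 325, so P* = 50 and Q* = 326.
With the tax collected from sellers, supply shifts: Qs = 5(P − 39) + 76.
Solving gives Q = 281 with consumers paying 80 and sellers receiving 41 (the 39 wedge).
Burden on consumers: 30; on sellers: 9. (They sum to 39.)
The less price-elastic side of the market bears the larger share of a per-unit tax.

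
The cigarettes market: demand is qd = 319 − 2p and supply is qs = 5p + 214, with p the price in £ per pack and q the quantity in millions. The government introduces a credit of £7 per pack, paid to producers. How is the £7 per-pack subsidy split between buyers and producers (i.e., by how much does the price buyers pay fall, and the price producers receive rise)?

Buyers gain £5 per pack; producers gain £2 per pack.

Without the subsidy, 319 − 2p = 5p + 214 gives 7p = 105, so p* = £15 and q* = 289.
With a per-unit subsidy paid to producers, each receives p + 7 per unit sold, so supply becomes qs = 5(p + 7) + 214.
New equilibrium: buyers pay £10, producers receive £17, q = 299. (Wedge: pb − ps = −7.)
Gain to buyers: £5; to producers: £2. (They sum to £7.)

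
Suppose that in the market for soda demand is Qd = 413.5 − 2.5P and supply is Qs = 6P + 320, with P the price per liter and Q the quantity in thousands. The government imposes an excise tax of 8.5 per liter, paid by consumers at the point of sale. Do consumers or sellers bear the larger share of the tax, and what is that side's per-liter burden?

Without the tax, 413.5 − 2.5P = 6P + 320 gives 8.5P = 93.5, so P* = 11 and Q* = 386.
With the tax collected from consumers, demand (in seller-price terms) shifts: Qd = 413.5 − 2.5(P + 8.5).
New equilibrium: consumers pay 17, sellers receive 8.5, Q = 371. (Wedge: Pb − Ps = 8.5.)
Per-liter burden: consumers 6, sellers 2.5.
Consumers take the larger share because demand is less price-elastic here (demand slope 2.5 vs supply slope 6).

Consumers bear the larger share: 6 per liter.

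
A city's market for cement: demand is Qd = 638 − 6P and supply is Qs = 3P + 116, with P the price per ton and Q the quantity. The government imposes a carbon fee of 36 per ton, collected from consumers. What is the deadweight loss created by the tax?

Deadweight loss = 1296.

Without the tax, 638 − 6P = 3P + 116 gives 9P = 522, so P* = 58 and Q* = 290.
With the tax collected from consumers, demand (in seller-price terms) shifts: Qd = 638 − 6(P + 36).
New equilibrium: consumers pay 70, producers receive 34, Q = 218. (Wedge: Pb − Ps = 36.)
Quantity falls by |ΔQ| = |290 − 218| = 72.
DWL = ½ · t · |ΔQ| = ½ · 36 · 72 = 1296.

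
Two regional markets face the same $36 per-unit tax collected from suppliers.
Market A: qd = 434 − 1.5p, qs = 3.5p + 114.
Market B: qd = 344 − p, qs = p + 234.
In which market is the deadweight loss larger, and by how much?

Market A, by $356.4.

Market A: pre-tax p* = $64, q* = 338; post-tax q = 300.2; deadweight loss = $680.4.
Market B: pre-tax p* = $55, q* = 289; post-tax q = 271; deadweight loss = $324.
Difference: $680.4 vs $324 → market A is larger by $356.4.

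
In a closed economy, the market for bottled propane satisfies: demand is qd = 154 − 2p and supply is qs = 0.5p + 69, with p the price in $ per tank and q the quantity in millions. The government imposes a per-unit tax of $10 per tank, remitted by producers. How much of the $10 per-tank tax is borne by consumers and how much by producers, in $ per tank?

Before the tax: set 154 − 2p = 0.5p + 69 → p* = $34, q* = 86.
With the tax collected from producers, supply shifts: qs = 0.5(p − 10) + 69.
Solving gives q = 82 with consumers paying $36 and producers receiving $26 (the $10 wedge).
Burden on consumers: $2; on producers: $8. (They sum to $10.)

Consumers bear $2 per tank; producers bear $8 per tank.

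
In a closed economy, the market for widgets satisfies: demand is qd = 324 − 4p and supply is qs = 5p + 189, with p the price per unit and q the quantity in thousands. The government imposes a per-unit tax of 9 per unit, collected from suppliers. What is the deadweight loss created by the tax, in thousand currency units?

Without the tax, 324 − 4p = 5p + 189 gives 9p = 135, so p* = 15 and q* = 264.
With the tax collected from suppliers, supply shifts: qs = 5(p − 9) + 189.
New equilibrium: buyers pay 20, suppliers receive 11, q = 244. (Wedge: pb − ps = 9.)
Quantity falls by |ΔQ| = |264 − 244| = 20.
DWL = ½ · t · |ΔQ| = ½ · 9 · 20 = 90.

Deadweight loss = 90 thousand.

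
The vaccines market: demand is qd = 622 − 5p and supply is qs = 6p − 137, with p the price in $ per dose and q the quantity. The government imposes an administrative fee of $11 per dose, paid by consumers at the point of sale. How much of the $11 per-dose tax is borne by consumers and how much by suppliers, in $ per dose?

Without the tax, 622 − 5p = 6p − 137 gives 11p = 759, so p* = $69 and q* = 277.
With the tax collected from consumers, demand (in seller-price terms) shifts: qd = 622 − 5(p + 11).
Solving gives q = 247 with consumers paying $75 and suppliers receiving $64 (the $11 wedge).
Burden on consumers: $6; on suppliers: $5. (They sum to $11.)

Consumers bear $6 per dose; suppliers bear $5 per dose.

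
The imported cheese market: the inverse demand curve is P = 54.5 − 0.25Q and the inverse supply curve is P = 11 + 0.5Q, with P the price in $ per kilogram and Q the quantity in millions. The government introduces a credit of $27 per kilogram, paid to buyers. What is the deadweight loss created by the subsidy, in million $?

Rewrite in direct form: Qd = 218 − 4P and Qs = 2P − 22.
Before the subsidy: set 218 − 4P = 2P − 22 → P* = $40, Q* = 58.
With a per-unit subsidy paid to buyers, each effectively pays P − 27, so demand becomes Qd = 218 − 4(P − 27).
New equilibrium: buyers pay $31, suppliers receive $58, Q = 94. (Wedge: Pb − Ps = −27.)
Quantity rises by |ΔQ| = |58 − 94| = 36.
DWL = ½ · t · |ΔQ| = ½ · 27 · 36 = $486.

Deadweight loss = $486 million.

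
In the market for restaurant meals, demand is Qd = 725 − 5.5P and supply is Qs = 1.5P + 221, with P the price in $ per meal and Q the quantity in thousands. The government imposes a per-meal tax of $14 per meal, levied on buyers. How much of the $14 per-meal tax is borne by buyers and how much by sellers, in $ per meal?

Without the tax, 725 − 5.5P = 1.5P + 221 gives 7P = 504, so P* = $72 and Q* = 329.
With the tax collected from buyers, demand (in seller-price terms) shifts: Qd = 725 − 5.5(P + 14).
Solving gives Q = 312.5 with buyers paying $75 and sellers receiving $61 (the $14 wedge).
Burden on buyers: $3; on sellers: $11. (They sum to $14.)

Buyers bear $3 per meal; sellers bear $11 per meal.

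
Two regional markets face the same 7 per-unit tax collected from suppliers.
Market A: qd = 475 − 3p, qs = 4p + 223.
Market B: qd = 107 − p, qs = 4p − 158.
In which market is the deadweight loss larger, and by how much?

Market A: pre-tax p* = 36, q* = 367; post-tax q = 355; deadweight loss = 42.
Market B: pre-tax p* = 53, q* = 54; post-tax q = 48.4; deadweight loss = 19.6.
Difference: 42 vs 19.6 → market A is larger by 22.4.

Market A, by 22.4.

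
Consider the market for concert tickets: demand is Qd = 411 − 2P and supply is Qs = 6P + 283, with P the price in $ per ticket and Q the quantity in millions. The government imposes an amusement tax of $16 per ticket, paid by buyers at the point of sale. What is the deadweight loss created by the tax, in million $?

Deadweight loss = $192 million.

Without the tax, 411 − 2P = 6P + 283 gives 8P = 128, so P* = $16 and Q* = 379.
With the tax collected from buyers, demand (in seller-price terms) shifts: Qd = 411 − 2(P + 16).
New equilibrium: buyers pay $28, suppliers receive $12, Q = 355. (Wedge: Pb − Ps = 16.)
Quantity falls by |ΔQ| = |379 − 355| = 24.
DWL = ½ · t · |ΔQ| = ½ · 16 · 24 = $192.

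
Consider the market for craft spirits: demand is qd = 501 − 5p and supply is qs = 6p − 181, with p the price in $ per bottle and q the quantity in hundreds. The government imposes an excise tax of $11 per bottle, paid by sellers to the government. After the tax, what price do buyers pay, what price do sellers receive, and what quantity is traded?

Without the tax, 501 − 5p = 6p − 181 gives 11p = 682, so p* = $62 and q* = 191.
With the tax collected from sellers, supply shifts: qs = 6(p − 11) − 181.
Solving gives q = 161 with buyers paying $68 and sellers receiving $57 (the $11 wedge).
The less price-elastic side of the market bears the larger share of a per-unit tax.

Buyers pay $68; sellers receive $57; quantity = 161.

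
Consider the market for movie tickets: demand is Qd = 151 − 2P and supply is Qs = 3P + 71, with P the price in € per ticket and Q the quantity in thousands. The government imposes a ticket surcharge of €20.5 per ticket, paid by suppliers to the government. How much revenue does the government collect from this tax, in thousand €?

Without the tax, 151 − 2P = 3P + 71 gives 5P = 80, so P* = €16 and Q* = 119.
With the tax collected from suppliers, supply shifts: Qs = 3(P − 20.5) + 71.
Solving gives Q = 94.4 with consumers paying €28.3 and suppliers receiving €7.8 (the €20.5 wedge).
Revenue = t · Q = 20.5 · 94.4 = €1935.2.

Tax revenue = €1935.2 thousand.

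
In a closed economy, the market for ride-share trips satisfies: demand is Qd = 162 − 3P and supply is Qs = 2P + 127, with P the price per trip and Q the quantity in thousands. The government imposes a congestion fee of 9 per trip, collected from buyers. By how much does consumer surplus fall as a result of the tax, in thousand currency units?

Consumer surplus falls by 488.16 thousand.

Without the tax, 162 − 3P = 2P + 127 gives 5P = 35, so P* = 7 and Q* = 141.
With the tax collected from buyers, demand (in seller-price terms) shifts: Qd = 162 − 3(P + 9).
Solving gives Q = 130.2 with buyers paying 10.6 and sellers receiving 1.6 (the 9 wedge).
ΔCS is the trapezoid between Q = 130.2 and Q = 141 of height 3.6: ½ · (141 + 130.2) · 3.6 = 488.16.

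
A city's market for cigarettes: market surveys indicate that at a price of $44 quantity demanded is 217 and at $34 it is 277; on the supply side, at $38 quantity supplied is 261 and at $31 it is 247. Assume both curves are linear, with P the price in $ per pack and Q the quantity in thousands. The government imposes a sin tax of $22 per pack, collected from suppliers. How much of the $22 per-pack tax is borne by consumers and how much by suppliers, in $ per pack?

Consumers bear $5.5 per pack; suppliers bear $16.5 per pack.

Demand slope: (277 − 217)/(34 − 44) = -6, so Qd = 481 − 6P.
Supply slope: (247 − 261)/(31 − 38) = 2, so Qs = 2P + 185.
Before the tax: set 481 − 6P = 2P + 185 → P* = $37, Q* = 259.
With the tax collected from suppliers, supply shifts: Qs = 2(P − 22) + 185.
New equilibrium: consumers pay $42.5, suppliers receive $20.5, Q = 226. (Wedge: Pb − Ps = 22.)
Burden on consumers: $5.5; on suppliers: $16.5. (They sum to $22.)
The less price-elastic side of the market bears the larger share of a per-unit tax.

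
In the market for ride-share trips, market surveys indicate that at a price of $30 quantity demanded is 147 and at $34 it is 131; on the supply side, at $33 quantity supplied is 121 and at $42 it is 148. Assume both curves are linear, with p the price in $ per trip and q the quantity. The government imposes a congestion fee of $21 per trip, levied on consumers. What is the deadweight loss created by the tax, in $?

Deadweight loss = $378.

Demand slope: (131 − 147)/(34 − 30) = -4, so qd = 267 − 4p.
Supply slope: (148 − 121)/(42 − 33) = 3, so qs = 3p + 22.
Without the tax, 267 − 4p = 3p + 22 gives 7p = 245, so p* = $35 and q* = 127.
With the tax collected from consumers, demand (in seller-price terms) shifts: qd = 267 − 4(p + 21).
Solving gives q = 91 with consumers paying $44 and sellers receiving $23 (the $21 wedge).
Quantity falls by |ΔQ| = |127 − 91| = 36.
DWL = ½ · t · |ΔQ| = ½ · 21 · 36 = $378.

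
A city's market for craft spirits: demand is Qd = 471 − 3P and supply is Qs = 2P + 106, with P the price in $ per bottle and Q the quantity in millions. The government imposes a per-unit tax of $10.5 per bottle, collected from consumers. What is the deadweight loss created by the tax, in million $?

Before the tax: set 471 − 3P = 2P + 106 → P* = $73, Q* = 252.
With the tax collected from consumers, demand (in seller-price terms) shifts: Qd = 471 − 3(P + 10.5).
New equilibrium: consumers pay $77.2, sellers receive $66.7, Q = 239.4. (Wedge: Pb − Ps = 10.5.)
Quantity falls by |ΔQ| = |252 − 239.4| = 12.6.
DWL = ½ · t · |ΔQ| = ½ · 10.5 · 12.6 = $66.15.

Deadweight loss = $66.15 million.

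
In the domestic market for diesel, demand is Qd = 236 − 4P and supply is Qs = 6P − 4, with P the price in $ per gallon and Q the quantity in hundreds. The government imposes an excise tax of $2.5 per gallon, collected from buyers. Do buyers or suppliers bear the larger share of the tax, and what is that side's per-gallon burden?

Without the tax, 236 − 4P = 6P − 4 gives 10P = 240, so P* = $24 and Q* = 140.
With the tax collected from buyers, demand (in seller-price terms) shifts: Qd = 236 − 4(P + 2.5).
Solving gives Q = 134 with buyers paying $25.5 and suppliers receiving $23 (the $2.5 wedge).
Per-gallon burden: buyers $1.5, suppliers $1.
Buyers take the larger share because demand is less price-elastic here (demand slope 4 vs supply slope 6).

Buyers bear the larger share: $1.5 per gallon.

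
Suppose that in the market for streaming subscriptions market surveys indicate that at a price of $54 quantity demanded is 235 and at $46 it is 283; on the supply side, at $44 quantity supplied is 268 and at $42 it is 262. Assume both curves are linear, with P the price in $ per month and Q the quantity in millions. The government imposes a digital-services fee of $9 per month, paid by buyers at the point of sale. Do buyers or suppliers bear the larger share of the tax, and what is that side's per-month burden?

Demand slope: (283 − 235)/(46 − 54) = -6, so Qd = 559 − 6P.
Supply slope: (262 − 268)/(42 − 44) = 3, so Qs = 3P + 136.
Without the tax, 559 − 6P = 3P + 136 gives 9P = 423, so P* = $47 and Q* = 277.
With the tax collected from buyers, demand (in seller-price terms) shifts: Qd = 559 − 6(P + 9).
Solving gives Q = 259 with buyers paying $50 and suppliers receiving $41 (the $9 wedge).
Per-month burden: buyers $3, suppliers $6.
Suppliers take the larger share because supply is less price-elastic here (demand slope 6 vs supply slope 3).

Suppliers bear the larger share: $6 per month.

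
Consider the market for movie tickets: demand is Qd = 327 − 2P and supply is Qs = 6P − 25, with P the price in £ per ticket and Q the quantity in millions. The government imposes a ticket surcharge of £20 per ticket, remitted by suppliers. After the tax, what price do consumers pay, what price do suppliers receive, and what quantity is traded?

Consumers pay £59; suppliers receive £39; quantity = 209.

Without the tax, 327 − 2P = 6P − 25 gives 8P = 352, so P* = £44 and Q* = 239.
With the tax collected from suppliers, supply shifts: Qs = 6(P − 20) − 25.
New equilibrium: consumers pay £59, suppliers receive £39, Q = 209. (Wedge: Pb − Ps = 20.)
The less price-elastic side of the market bears the larger share of a per-unit tax.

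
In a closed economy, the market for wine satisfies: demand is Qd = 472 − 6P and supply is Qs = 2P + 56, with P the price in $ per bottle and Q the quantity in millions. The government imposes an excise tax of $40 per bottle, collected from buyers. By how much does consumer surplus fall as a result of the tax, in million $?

Before the tax: set 472 − 6P = 2P + 56 → P* = $52, Q* = 160.
With the tax collected from buyers, demand (in seller-price terms) shifts: Qd = 472 − 6(P + 40).
Solving gives Q = 100 with buyers paying $62 and sellers receiving $22 (the $40 wedge).
ΔCS is the trapezoid between Q = 100 and Q = 160 of height $10: ½ · (160 + 100) · 10 = $1300.

Consumer surplus falls by $1300 million.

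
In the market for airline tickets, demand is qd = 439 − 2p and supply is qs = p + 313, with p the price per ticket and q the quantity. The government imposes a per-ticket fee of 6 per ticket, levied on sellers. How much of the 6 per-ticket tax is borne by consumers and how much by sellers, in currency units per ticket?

Consumers bear 2 per ticket; sellers bear 4 per ticket.

Before the tax: set 439 − 2p = p + 313 → p* = 42, q* = 355.
With the tax collected from sellers, supply shifts: qs = (p − 6) + 313.
New equilibrium: consumers pay 44, sellers receive 38, q = 351. (Wedge: pb − ps = 6.)
Burden on consumers: 2; on sellers: 4. (They sum to 6.)
The less price-elastic side of the market bears the larger share of a per-unit tax.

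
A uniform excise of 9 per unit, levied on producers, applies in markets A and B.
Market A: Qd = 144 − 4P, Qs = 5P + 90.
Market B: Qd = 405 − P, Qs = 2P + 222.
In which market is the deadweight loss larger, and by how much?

Market A, by 63.

Market A: pre-tax P* = 6, Q* = 120; post-tax Q = 100; deadweight loss = 90.
Market B: pre-tax P* = 61, Q* = 344; post-tax Q = 338; deadweight loss = 27.
Difference: 90 vs 27 → market A is larger by 63.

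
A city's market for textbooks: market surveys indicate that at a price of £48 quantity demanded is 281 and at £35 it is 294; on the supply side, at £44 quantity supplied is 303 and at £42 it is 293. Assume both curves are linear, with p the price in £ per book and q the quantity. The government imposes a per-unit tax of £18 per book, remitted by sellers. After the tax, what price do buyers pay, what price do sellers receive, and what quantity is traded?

Demand slope: (294 − 281)/(35 − 48) = -1, so qd = 329 − p.
Supply slope: (293 − 303)/(42 − 44) = 5, so qs = 5p + 83.
Before the tax: set 329 − p = 5p + 83 → p* = £41, q* = 288.
With the tax collected from sellers, supply shifts: qs = 5(p − 18) + 83.
Solving gives q = 273 with buyers paying £56 and sellers receiving £38 (the £18 wedge).
The less price-elastic side of the market bears the larger share of a per-unit tax.

Buyers pay £56; sellers receive £38; quantity = 273.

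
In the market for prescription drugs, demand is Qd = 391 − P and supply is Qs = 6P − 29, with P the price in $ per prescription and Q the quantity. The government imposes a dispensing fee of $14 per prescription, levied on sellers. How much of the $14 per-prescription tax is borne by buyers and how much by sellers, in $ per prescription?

Before the tax: set 391 − P = 6P − 29 → P* = $60, Q* = 331.
With the tax collected from sellers, supply shifts: Qs = 6(P − 14) − 29.
Solving gives Q = 319 with buyers paying $72 and sellers receiving $58 (the $14 wedge).
Burden on buyers: $12; on sellers: $2. (They sum to $14.)
The less price-elastic side of the market bears the larger share of a per-unit tax.

Buyers bear $12 per prescription; sellers bear $2 per prescription.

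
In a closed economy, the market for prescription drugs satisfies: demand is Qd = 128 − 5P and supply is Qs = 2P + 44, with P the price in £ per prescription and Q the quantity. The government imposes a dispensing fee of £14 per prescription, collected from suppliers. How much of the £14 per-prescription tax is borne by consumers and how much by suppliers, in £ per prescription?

Before the tax: set 128 − 5P = 2P + 44 → P* = £12, Q* = 68.
With the tax collected from suppliers, supply shifts: Qs = 2(P − 14) + 44.
New equilibrium: consumers pay £16, suppliers receive £2, Q = 48. (Wedge: Pb − Ps = 14.)
Burden on consumers: £4; on suppliers: £10. (They sum to £14.)

Consumers bear £4 per prescription; suppliers bear £10 per prescription.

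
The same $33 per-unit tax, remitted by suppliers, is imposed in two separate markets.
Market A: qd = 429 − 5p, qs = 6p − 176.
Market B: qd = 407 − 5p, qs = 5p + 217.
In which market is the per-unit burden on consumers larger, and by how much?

Market A, by $1.5.

Market A: pre-tax p* = $55, q* = 154; post-tax q = 64; per-unit burden on consumers = $18.
Market B: pre-tax p* = $19, q* = 312; post-tax q = 229.5; per-unit burden on consumers = $16.5.
Difference: $18 vs $16.5 → market A is larger by $1.5.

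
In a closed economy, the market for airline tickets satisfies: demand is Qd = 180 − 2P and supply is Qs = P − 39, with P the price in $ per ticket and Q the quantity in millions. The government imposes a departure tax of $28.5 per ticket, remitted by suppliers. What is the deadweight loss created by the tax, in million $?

Without the tax, 180 − 2P = P − 39 gives 3P = 219, so P* = $73 and Q* = 34.
With the tax collected from suppliers, supply shifts: Qs = (P − 28.5) − 39.
Solving gives Q = 15 with buyers paying $82.5 and suppliers receiving $54 (the $28.5 wedge).
Quantity falls by |ΔQ| = |34 − 15| = 19.
DWL = ½ · t · |ΔQ| = ½ · 28.5 · 19 = $270.75.

Deadweight loss = $270.75 million.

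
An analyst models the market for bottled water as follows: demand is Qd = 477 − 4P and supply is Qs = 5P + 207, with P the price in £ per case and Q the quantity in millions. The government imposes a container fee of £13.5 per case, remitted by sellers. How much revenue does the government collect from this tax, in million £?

Tax revenue = £4414.5 million.

Before the tax: set 477 − 4P = 5P + 207 → P* = £30, Q* = 357.
With the tax collected from sellers, supply shifts: Qs = 5(P − 13.5) + 207.
Solving gives Q = 327 with consumers paying £37.5 and sellers receiving £24 (the £13.5 wedge).
Revenue = t · Q = 13.5 · 327 = £4414.5.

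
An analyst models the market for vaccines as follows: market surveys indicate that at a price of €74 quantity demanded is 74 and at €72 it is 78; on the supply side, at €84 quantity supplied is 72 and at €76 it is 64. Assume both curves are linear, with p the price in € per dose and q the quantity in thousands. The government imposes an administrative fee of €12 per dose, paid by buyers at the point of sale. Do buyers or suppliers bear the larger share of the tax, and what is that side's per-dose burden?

Demand slope: (78 − 74)/(72 − 74) = -2, so qd = 222 − 2p.
Supply slope: (64 − 72)/(76 − 84) = 1, so qs = p − 12.
Without the tax, 222 − 2p = p − 12 gives 3p = 234, so p* = €78 and q* = 66.
With the tax collected from buyers, demand (in seller-price terms) shifts: qd = 222 − 2(p + 12).
Solving gives q = 58 with buyers paying €82 and suppliers receiving €70 (the €12 wedge).
Per-dose burden: buyers €4, suppliers €8.
Suppliers take the larger share because supply is less price-elastic here (demand slope 2 vs supply slope 1).
The less price-elastic side of the market bears the larger share of a per-unit tax.

Suppliers bear the larger share: €8 per dose.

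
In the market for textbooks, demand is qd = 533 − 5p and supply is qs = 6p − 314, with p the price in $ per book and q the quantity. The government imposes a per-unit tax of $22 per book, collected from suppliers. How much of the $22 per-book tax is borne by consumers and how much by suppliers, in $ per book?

Before the tax: set 533 − 5p = 6p − 314 → p* = $77, q* = 148.
With the tax collected from suppliers, supply shifts: qs = 6(p − 22) − 314.
Solving gives q = 88 with consumers paying $89 and suppliers receiving $67 (the $22 wedge).
Burden on consumers: $12; on suppliers: $10. (They sum to $22.)
The less price-elastic side of the market bears the larger share of a per-unit tax.

Consumers bear $12 per book; suppliers bear $10 per book.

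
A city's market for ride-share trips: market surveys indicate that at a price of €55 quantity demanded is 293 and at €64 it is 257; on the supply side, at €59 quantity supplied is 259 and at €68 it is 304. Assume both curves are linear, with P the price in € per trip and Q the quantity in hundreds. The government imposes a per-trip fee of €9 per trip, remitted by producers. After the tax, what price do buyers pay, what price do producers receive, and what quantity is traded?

Demand slope: (257 − 293)/(64 − 55) = -4, so Qd = 513 − 4P.
Supply slope: (304 − 259)/(68 − 59) = 5, so Qs = 5P − 36.
Before the tax: set 513 − 4P = 5P − 36 → P* = €61, Q* = 269.
With the tax collected from producers, supply shifts: Qs = 5(P − 9) − 36.
Solving gives Q = 249 with buyers paying €66 and producers receiving €57 (the €9 wedge).
The less price-elastic side of the market bears the larger share of a per-unit tax.

Buyers pay €66; producers receive €57; quantity = 249.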